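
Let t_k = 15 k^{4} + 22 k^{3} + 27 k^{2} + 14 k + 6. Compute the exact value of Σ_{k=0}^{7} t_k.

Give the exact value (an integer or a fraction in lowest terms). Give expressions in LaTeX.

Ratio r(k) = (15*k**4 + 82*k**3 + 183*k**2 + 194*k + 84)/(15*k**4 + 22*k**3 + 27*k**2 + 14*k + 6).
A = 1, B = 1, C = k**4 + 22*k**3/15 + 9*k**2/5 + 14*k/15 + 2/5.
Set up (1)·f(k+1) − (1)·f(k) − (k**4 + 22*k**3/15 + 9*k**2/5 + 14*k/15 + 2/5) = 0.
Bound: deg f ≤ 5.
Coefficient equations give f(k) = k*(3*k**4 - 2*k**3 + 3*k**2 - k + 3)/15.
Certificate R = B(k−1)f/C = k*(3*k**4 - 2*k**3 + 3*k**2 - k + 3)/((3*k**2 + 2*k + 2)*(5*k**2 + 4*k + 3)) gives s_k = k*(3*k**4 - 2*k**3 + 3*k**2 - k + 3).
Check: Δs_k = 15*k**4 + 22*k**3 + 27*k**2 + 14*k + 6. ✓
Evaluate s at k=8 and k=0: 91608 and 0; difference 91608.

Σ = 91608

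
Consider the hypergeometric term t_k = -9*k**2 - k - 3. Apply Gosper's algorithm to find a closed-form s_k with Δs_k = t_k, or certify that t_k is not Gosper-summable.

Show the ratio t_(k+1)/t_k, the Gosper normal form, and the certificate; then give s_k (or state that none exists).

Ratio r(k) = (k + 9*(k + 1)**2 + 4)/(9*k**2 + k + 3).
Normal form (A,B,C) = (1, 1, k**2 + k/9 + 1/3).
f must satisfy (1)·f(k+1) − (1)·f(k) = k**2 + k/9 + 1/3.
Bound: deg f ≤ 3.
Solving with deg f ≤ 3: f(k) = k*(3*k**2 - 4*k + 4)/9.
R(k) = B(k−1)·f(k)/C(k) = k*(3*k**2 - 4*k + 4)/(9*k**2 + k + 3); s_k = R·t_k = k*(-3*k**2 + 4*k - 4).
Verify: -9*k**2 - k - 3 matches t_k.

s_k = k*(-3*k**2 + 4*k - 4)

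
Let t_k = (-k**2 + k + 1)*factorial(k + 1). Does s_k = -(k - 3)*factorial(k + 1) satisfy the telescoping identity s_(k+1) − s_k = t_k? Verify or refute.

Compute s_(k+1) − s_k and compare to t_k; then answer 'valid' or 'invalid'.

valid (s_(k+1) − s_k reduces to t_k)

s_(k+1) = -(k - 2)*factorial(k + 2)
s_(k+1) − s_k = (-k**2 + k + 1)*factorial(k + 1)
(s_(k+1) − s_k) − t_k = 0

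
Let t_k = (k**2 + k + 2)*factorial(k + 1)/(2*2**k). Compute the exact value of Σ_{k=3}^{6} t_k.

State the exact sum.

Σ = 2196

Ratio r(k) = (k + 2)*(k + (k + 1)**2 + 3)/(2*(k**2 + k + 2)).
A = k/2 + 1, B = 1, C = k**2 + k + 2.
f must satisfy (k/2 + 1)·f(k+1) − (1)·f(k) = k**2 + k + 2.
From deg A=1, deg B=0, deg C=2: d=1.
A polynomial solution: f(k) = 2*k.
R(k) = B(k−1)·f(k)/C(k) = 2*k/(k**2 + k + 2); s_k = R·t_k = k*factorial(k + 1)/2**k.
Check: Δs_k = (k**2 + k + 2)*factorial(k + 1)/(2*2**k). ✓
Telescoping: Σ = s_(7) − s_(3) = 2205 − (9) = 2196.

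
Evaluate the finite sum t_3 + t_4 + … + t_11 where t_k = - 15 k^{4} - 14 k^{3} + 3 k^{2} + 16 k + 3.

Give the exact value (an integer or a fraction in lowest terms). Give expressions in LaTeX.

Compute t_(k+1)/t_k: get (15*k**4 + 74*k**3 + 129*k**2 + 80*k + 7)/(15*k**4 + 14*k**3 - 3*k**2 - 16*k - 3).
Take A(k)=1, B(k)=1, C(k)=k**4 + 14*k**3/15 - k**2/5 - 16*k/15 - 1/5.
Key eq: (1)·f(k+1) = (1)·f(k) + (k**4 + 14*k**3/15 - k**2/5 - 16*k/15 - 1/5).
d = 5 from the (0,0,4) case.
Solving with deg f ≤ 5: f(k) = k*(3*k**4 - 4*k**3 - 3*k**2 - 3*k + 4)/15.
Then R = B(k−1)f/C = k*(3*k**4 - 4*k**3 - 3*k**2 - 3*k + 4)/(15*k**4 + 14*k**3 - 3*k**2 - 16*k - 3), so s_k = R(k)·t_k = k*(-3*k**4 + 4*k**3 + 3*k**2 + 3*k - 4).
Δs = -15*k**4 - 14*k**3 + 3*k**2 + 16*k + 3, as required.
Telescoping: Σ = s_(12) − s_(3) = -657984 − (-309) = -657675.

Σ = -657675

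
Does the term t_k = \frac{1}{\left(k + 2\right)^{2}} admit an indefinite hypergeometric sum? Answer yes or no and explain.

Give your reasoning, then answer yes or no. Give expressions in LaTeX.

The ratio is (k + 2)**2/(k + 3)**2.
Normal form (A,B,C) = (k**2 + 4*k + 4, k**2 + 6*k + 9, 1).
Need (k**2 + 4*k + 4)·f(k+1) − (k**2 + 4*k + 4)·f(k) = 1.
Bound: deg f ≤ 0.
Put f(k) = c0: A·f(k+1) − B(k−1)·f(k) − C = -1; need -1 = 0 — inconsistent ⇒ no f, not summable.

No — the linear system for f has no solution.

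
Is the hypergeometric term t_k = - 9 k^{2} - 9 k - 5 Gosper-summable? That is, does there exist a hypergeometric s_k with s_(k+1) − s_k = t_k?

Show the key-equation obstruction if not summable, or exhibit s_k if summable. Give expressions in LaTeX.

Compute t_(k+1)/t_k: get (9*k**2 + 27*k + 23)/(9*k**2 + 9*k + 5).
Factor: A=1; B=1; C=k**2 + k + 5/9.
f must satisfy (1)·f(k+1) − (1)·f(k) = k**2 + k + 5/9.
Bound: deg f ≤ 3.
A polynomial solution: f(k) = k*(3*k**2 + 2)/9.
So s_k = (B(k−1)f/C)·t_k = (k*(3*k**2 + 2)/(9*k**2 + 9*k + 5))·t_k = k*(-3*k**2 - 2).
Δs = -9*k**2 - 9*k - 5, as required.

Yes. s_k = k \left(- 3 k^{2} - 2\right).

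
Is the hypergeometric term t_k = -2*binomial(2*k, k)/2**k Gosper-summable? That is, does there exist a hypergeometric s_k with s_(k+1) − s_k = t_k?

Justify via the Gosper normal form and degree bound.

No — key equation has no polynomial f.

The ratio is (2*k + 1)/(k + 1).
So A=2*k + 1 and B=k + 1, with C=1.
Need (2*k + 1)·f(k+1) − (k)·f(k) = 1.
From deg A=1, deg B=1, deg C=0: d=-1.
d = -1 < 0 ⇒ no nonzero polynomial f; not summable.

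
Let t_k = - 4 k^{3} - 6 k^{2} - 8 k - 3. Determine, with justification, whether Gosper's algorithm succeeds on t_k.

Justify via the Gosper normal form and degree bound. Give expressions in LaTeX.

Yes. s_k = k^{2} \left(- k^{2} - 2\right).

Ratio r(k) = (4*k**3 + 18*k**2 + 32*k + 21)/(4*k**3 + 6*k**2 + 8*k + 3).
Gosper form: A/B · C(k+1)/C(k) with A=1, B=1, C=k**3 + 3*k**2/2 + 2*k + 3/4.
Key eq: (1)·f(k+1) = (1)·f(k) + (k**3 + 3*k**2/2 + 2*k + 3/4).
Degrees (0,0,3) ⇒ d ≤ 4.
Coefficient equations give f(k) = k**2*(k**2 + 2)/4.
R(k) = B(k−1)·f(k)/C(k) = k**2*(k**2 + 2)/((2*k + 1)*(2*k**2 + 2*k + 3)); s_k = R·t_k = k**2*(-k**2 - 2).
Check: Δs_k = -4*k**3 - 6*k**2 - 8*k - 3. ✓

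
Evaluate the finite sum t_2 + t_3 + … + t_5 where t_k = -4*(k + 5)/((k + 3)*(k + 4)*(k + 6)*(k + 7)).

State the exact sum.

t_(k+1)/t_k = (k + 3)*(k + 6)**2/((k + 5)**2*(k + 8)).
Normal form (A,B,C) = (k + 3, k + 8, k**2 + 10*k + 25).
Solve (k + 3)·f(k+1) − (k + 7)·f(k) = k**2 + 10*k + 25.
deg f ≤ 4 (via 1,1,2).
A polynomial solution: f(k) = k*(k + 4)*(k + 5)*(k + 9)/36.
So s_k = (B(k−1)f/C)·t_k = (k*(k + 4)*(k + 7)*(k + 9)/(36*(k + 5)))·t_k = k*(-k - 9)/(9*(k**2 + 9*k + 18)).
s_(k+1) − s_k = 4*(-k - 5)/(k**4 + 20*k**3 + 145*k**2 + 450*k + 504) = t_k.
Evaluate s at k=6 and k=2: -5/54 and -11/180; difference -17/540.

Σ = -17/540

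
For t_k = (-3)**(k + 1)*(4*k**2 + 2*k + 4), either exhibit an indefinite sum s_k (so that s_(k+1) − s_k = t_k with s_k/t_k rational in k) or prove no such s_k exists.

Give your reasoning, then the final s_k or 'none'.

s_k = (-3)**(k + 1)*(-k**2 + k - 1)

The ratio is 3*(-2*k**2 - 5*k - 5)/(2*k**2 + k + 2).
A = -3, B = 1, C = k**2 + k/2 + 1.
Solve (-3)·f(k+1) − (1)·f(k) = k**2 + k/2 + 1.
Bound: deg f ≤ 2.
Coefficient equations give f(k) = -(k**2 - k + 1)/4.
Certificate R = B(k−1)f/C = -(k**2 - k + 1)/(2*(2*k**2 + k + 2)) gives s_k = (-3)**(k + 1)*(-k**2 + k - 1).
Verify: (-3)**(k + 1)*(4*k**2 + 2*k + 4) matches t_k.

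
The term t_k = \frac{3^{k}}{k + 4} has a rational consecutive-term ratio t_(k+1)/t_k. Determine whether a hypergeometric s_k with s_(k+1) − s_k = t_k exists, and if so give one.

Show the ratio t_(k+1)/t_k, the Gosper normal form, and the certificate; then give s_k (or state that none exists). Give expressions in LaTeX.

no hypergeometric antidifference exists

Compute t_(k+1)/t_k: get 3*(k + 4)/(k + 5).
Take A(k)=3*k + 12, B(k)=k + 5, C(k)=1.
f must satisfy (3*k + 12)·f(k+1) − (k + 4)·f(k) = 1.
d = -1 from the (1,1,0) case.
d = -1 < 0 ⇒ no nonzero polynomial f; not summable.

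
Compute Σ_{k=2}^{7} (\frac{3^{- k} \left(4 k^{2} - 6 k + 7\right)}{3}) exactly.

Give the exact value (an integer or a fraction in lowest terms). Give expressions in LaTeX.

r(k) = (4*k**2 + 2*k + 5)/(3*(4*k**2 - 6*k + 7)) after simplifying.
Factor: A=1/3; B=1; C=k**2 - 3*k/2 + 7/4.
Key eq: (1/3)·f(k+1) = (1)·f(k) + (k**2 - 3*k/2 + 7/4).
From deg A=0, deg B=0, deg C=2: d=2.
A polynomial solution: f(k) = -3*(2*k**2 - k + 4)/4.
Certificate R = B(k−1)f/C = -3*(2*k**2 - k + 4)/(4*k**2 - 6*k + 7) gives s_k = (-2*k**2 + k - 4)/3**k.
Check: Δs_k = (4*k**2 - 6*k + 7)/(3*3**k). ✓
Σ_(k=2)^(7) t_k = s_(8) − s_(2) = -124/6561 − (-10/9) = 7166/6561.

Σ = 7166/6561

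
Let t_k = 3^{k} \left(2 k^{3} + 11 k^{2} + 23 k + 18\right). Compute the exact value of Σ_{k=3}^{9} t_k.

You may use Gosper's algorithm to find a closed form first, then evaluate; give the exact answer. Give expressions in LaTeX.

Step 1: r(k) = 3*(2*k**3 + 17*k**2 + 51*k + 54)/(2*k**3 + 11*k**2 + 23*k + 18).
Factor: A=3; B=1; C=k**3 + 11*k**2/2 + 23*k/2 + 9.
Solve (3)·f(k+1) − (1)·f(k) = k**3 + 11*k**2/2 + 23*k/2 + 9.
d = 3 from the (0,0,3) case.
Match coefficients ⇒ f(k) = k*(k**2 + k + 4)/2.
R(k) = B(k−1)·f(k)/C(k) = k*(k**2 + k + 4)/((k + 2)*(2*k**2 + 7*k + 9)); s_k = R·t_k = 3**k*k*(k**2 + k + 4).
Check: Δs_k = 3**k*(2*k**3 + 11*k**2 + 23*k + 18). ✓
Sum = s_(10) − s_(3); s_(10) = 67315860, s_(3) = 1296 ⇒ 67314564.

Σ = 67314564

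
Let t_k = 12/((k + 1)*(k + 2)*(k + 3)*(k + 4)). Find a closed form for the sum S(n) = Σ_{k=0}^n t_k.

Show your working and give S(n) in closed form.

Ratio r(k) = (k + 1)/(k + 5).
So A=k + 1 and B=k + 5, with C=1.
Solve (k + 1)·f(k+1) − (k + 4)·f(k) = 1.
Degrees (1,1,0) ⇒ d ≤ 3.
Match coefficients ⇒ f(k) = k*(k**2 + 6*k + 11)/18.
So s_k = (B(k−1)f/C)·t_k = (k*(k + 4)*(k**2 + 6*k + 11)/18)·t_k = 2*k*(k**2 + 6*k + 11)/(3*(k + 1)*(k + 2)*(k + 3)).
Check: Δs_k = 12/(k**4 + 10*k**3 + 35*k**2 + 50*k + 24). ✓
Telescope: S(n) = s_(n+1) − s_(0) = 2*(n**3 + 9*n**2 + 26*n + 18)/(3*(n**3 + 9*n**2 + 26*n + 24)) − (0) = 2*(n**3 + 9*n**2 + 26*n + 18)/(3*(n**3 + 9*n**2 + 26*n + 24)).

S(n) = 2*(n**3 + 9*n**2 + 26*n + 18)/(3*(n**3 + 9*n**2 + 26*n + 24))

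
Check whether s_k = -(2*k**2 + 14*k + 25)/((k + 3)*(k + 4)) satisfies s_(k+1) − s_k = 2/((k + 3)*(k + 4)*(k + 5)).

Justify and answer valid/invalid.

valid; difference matches t_k

s_(k+1) = (-14*k - 2*(k + 1)**2 - 39)/((k + 4)*(k + 5))
s_(k+1) − s_k = 2/(k**3 + 12*k**2 + 47*k + 60)
(s_(k+1) − s_k) − t_k = 0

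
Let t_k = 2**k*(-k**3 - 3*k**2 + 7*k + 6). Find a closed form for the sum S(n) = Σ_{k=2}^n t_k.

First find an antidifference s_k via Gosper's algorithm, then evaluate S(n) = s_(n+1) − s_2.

Step 1: r(k) = 2*(k**3 + 6*k**2 + 2*k - 9)/(k**3 + 3*k**2 - 7*k - 6).
A = 2, B = 1, C = k**3 + 3*k**2 - 7*k - 6.
Need (2)·f(k+1) − (1)·f(k) = k**3 + 3*k**2 - 7*k - 6.
Degrees (0,0,3) ⇒ d ≤ 3.
A polynomial solution: f(k) = k*(k**2 - 3*k - 1).
R(k) = B(k−1)·f(k)/C(k) = k*(k**2 - 3*k - 1)/((k - 2)*(k**2 + 5*k + 3)); s_k = R·t_k = 2**k*k*(-k**2 + 3*k + 1).
s_(k+1) − s_k = 2**k*(-k**3 - 3*k**2 + 7*k + 6) = t_k.
Telescope: S(n) = s_(n+1) − s_(2) = 2**(n + 1)*(-n**3 + 4*n + 3) − (24) = -2*2**n*n**3 + 8*2**n*n + 6*2**n - 24.

S(n) = -2*2**n*n**3 + 8*2**n*n + 6*2**n - 24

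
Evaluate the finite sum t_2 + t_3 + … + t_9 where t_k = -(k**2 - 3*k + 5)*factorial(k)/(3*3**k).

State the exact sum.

Compute t_(k+1)/t_k: get (k**3 + 2*k + 3)/(3*(k**2 - 3*k + 5)).
Normal form (A,B,C) = (k/3 + 1/3, 1, k**2 - 3*k + 5).
f must satisfy (k/3 + 1/3)·f(k+1) − (1)·f(k) = k**2 - 3*k + 5.
Bound: deg f ≤ 1.
A polynomial solution: f(k) = 3*(k - 2).
Then R = B(k−1)f/C = 3*(k - 2)/(k**2 - 3*k + 5), so s_k = R(k)·t_k = -(k - 2)*factorial(k)/3**k.
Δs = -(k**2 - 3*k + 5)*factorial(k)/(3*3**k), as required.
Σ_(k=2)^(9) t_k = s_(10) − s_(2) = -358400/729 − (0) = -358400/729.

Σ = -358400/729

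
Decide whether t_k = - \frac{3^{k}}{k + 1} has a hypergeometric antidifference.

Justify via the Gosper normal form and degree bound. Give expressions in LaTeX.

No — negative degree bound, so no certificate f.

The ratio is 3*(k + 1)/(k + 2).
Factor: A=3*k + 3; B=k + 2; C=1.
Solve (3*k + 3)·f(k+1) − (k + 1)·f(k) = 1.
deg f ≤ -1 (via 1,1,0).
Negative degree bound (-1): no f exists, t_k not Gosper-summable.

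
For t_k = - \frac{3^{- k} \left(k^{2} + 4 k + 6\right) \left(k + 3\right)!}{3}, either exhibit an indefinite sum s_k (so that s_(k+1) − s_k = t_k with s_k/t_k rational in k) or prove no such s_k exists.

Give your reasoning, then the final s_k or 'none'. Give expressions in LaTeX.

Compute t_(k+1)/t_k: get (k + 4)*(4*k + (k + 1)**2 + 10)/(3*(k**2 + 4*k + 6)).
Take A(k)=k/3 + 4/3, B(k)=1, C(k)=k**2 + 4*k + 6.
Need (k/3 + 4/3)·f(k+1) − (1)·f(k) = k**2 + 4*k + 6.
Bound: deg f ≤ 1.
Solving with deg f ≤ 1: f(k) = 3*(k + 2).
So s_k = (B(k−1)f/C)·t_k = (3*(k + 2)/(k**2 + 4*k + 6))·t_k = -(k + 2)*factorial(k + 3)/3**k.
Verify: -(k**2 + 4*k + 6)*factorial(k + 3)/(3*3**k) matches t_k.

s_k = - 3^{- k} \left(k + 2\right) \left(k + 3\right)!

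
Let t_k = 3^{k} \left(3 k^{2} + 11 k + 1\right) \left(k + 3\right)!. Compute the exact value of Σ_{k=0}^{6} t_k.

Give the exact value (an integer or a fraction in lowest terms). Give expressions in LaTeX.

The ratio is 3*(3*k**3 + 29*k**2 + 83*k + 60)/(3*k**2 + 11*k + 1).
Take A(k)=3*k + 12, B(k)=1, C(k)=k**2 + 11*k/3 + 1/3.
Solve (3*k + 12)·f(k+1) − (1)·f(k) = k**2 + 11*k/3 + 1/3.
Bound: deg f ≤ 1.
A polynomial solution: f(k) = (k - 1)/3.
Then R = B(k−1)f/C = (k - 1)/(3*k**2 + 11*k + 1), so s_k = R(k)·t_k = 3**k*(k - 1)*factorial(k + 3).
s_(k+1) − s_k = 3**k*(3*k**2 + 11*k + 1)*factorial(k + 3) = t_k.
Telescoping: Σ = s_(7) − s_(0) = 47617113600 − (-6) = 47617113606.

Σ = 47617113606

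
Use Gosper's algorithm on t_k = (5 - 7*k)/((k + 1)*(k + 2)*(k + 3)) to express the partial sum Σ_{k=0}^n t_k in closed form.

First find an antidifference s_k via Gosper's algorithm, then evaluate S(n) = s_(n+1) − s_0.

S(n) = (-n**2 + 9*n + 10)/(2*(n**2 + 5*n + 6))

Compute t_(k+1)/t_k: get (k + 1)*(7*k + 2)/((k + 4)*(7*k - 5)).
So A=k + 1 and B=k + 4, with C=k - 5/7.
Need (k + 1)·f(k+1) − (k + 3)·f(k) = k - 5/7.
From deg A=1, deg B=1, deg C=1: d=2.
A polynomial solution: f(k) = k*(k - 11)/14.
Then R = B(k−1)f/C = k*(k - 11)*(k + 3)/(2*(7*k - 5)), so s_k = R(k)·t_k = k*(11 - k)/(2*(k + 1)*(k + 2)).
s_(k+1) − s_k = (5 - 7*k)/(k**3 + 6*k**2 + 11*k + 6) = t_k.
Evaluate: s_(n+1) = (-n**2 + 9*n + 10)/(2*(n**2 + 5*n + 6)); subtract s_(0) = 0 ⇒ S(n) = (-n**2 + 9*n + 10)/(2*(n**2 + 5*n + 6)).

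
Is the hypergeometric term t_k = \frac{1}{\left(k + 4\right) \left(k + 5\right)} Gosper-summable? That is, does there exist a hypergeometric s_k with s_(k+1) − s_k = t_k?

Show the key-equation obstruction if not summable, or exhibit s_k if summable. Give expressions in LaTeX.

Yes. s_k = \frac{k}{4 \left(k + 4\right)}.

t_(k+1)/t_k = (k + 4)/(k + 6).
Gosper form: A/B · C(k+1)/C(k) with A=k + 4, B=k + 6, C=1.
Need (k + 4)·f(k+1) − (k + 5)·f(k) = 1.
Degrees (1,1,0) ⇒ d ≤ 1.
A polynomial solution: f(k) = k/4.
Then R = B(k−1)f/C = k*(k + 5)/4, so s_k = R(k)·t_k = k/(4*(k + 4)).
s_(k+1) − s_k = 1/(k**2 + 9*k + 20) = t_k.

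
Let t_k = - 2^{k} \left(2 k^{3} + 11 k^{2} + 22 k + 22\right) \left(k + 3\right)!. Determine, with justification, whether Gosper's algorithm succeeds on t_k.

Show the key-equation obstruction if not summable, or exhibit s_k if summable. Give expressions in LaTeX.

The ratio is 2*(2*k**4 + 25*k**3 + 118*k**2 + 257*k + 228)/(2*k**3 + 11*k**2 + 22*k + 22).
Gosper form: A/B · C(k+1)/C(k) with A=2*k + 8, B=1, C=k**3 + 11*k**2/2 + 11*k + 11.
Solve (2*k + 8)·f(k+1) − (1)·f(k) = k**3 + 11*k**2/2 + 11*k + 11.
Bound: deg f ≤ 2.
Solving with deg f ≤ 2: f(k) = (k**2 + 2)/2.
So s_k = (B(k−1)f/C)·t_k = ((k**2 + 2)/(2*k**3 + 11*k**2 + 22*k + 22))·t_k = -2**k*(k**2 + 2)*factorial(k + 3).
s_(k+1) − s_k = -2**k*(2*k**3 + 11*k**2 + 22*k + 22)*factorial(k + 3) = t_k.

Yes. s_k = - 2^{k} \left(k^{2} + 2\right) \left(k + 3\right)!.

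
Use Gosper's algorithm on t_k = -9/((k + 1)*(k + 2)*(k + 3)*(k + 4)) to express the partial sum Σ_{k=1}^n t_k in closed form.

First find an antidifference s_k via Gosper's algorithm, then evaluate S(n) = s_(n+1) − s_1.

S(n) = n*(-n**2 - 9*n - 26)/(8*(n**3 + 9*n**2 + 26*n + 24))

Step 1: r(k) = (k + 1)/(k + 5).
A = k + 1, B = k + 5, C = 1.
Set up (k + 1)·f(k+1) − (k + 4)·f(k) − (1) = 0.
d = 3 from the (1,1,0) case.
Match coefficients ⇒ f(k) = k*(k**2 + 6*k + 11)/18.
R(k) = B(k−1)·f(k)/C(k) = k*(k + 4)*(k**2 + 6*k + 11)/18; s_k = R·t_k = k*(-k**2 - 6*k - 11)/(2*(k + 1)*(k + 2)*(k + 3)).
Δs = -9/(k**4 + 10*k**3 + 35*k**2 + 50*k + 24), as required.
Telescope: S(n) = s_(n+1) − s_(1) = (-n**3 - 9*n**2 - 26*n - 18)/(2*(n**3 + 9*n**2 + 26*n + 24)) − (-3/8) = n*(-n**2 - 9*n - 26)/(8*(n**3 + 9*n**2 + 26*n + 24)).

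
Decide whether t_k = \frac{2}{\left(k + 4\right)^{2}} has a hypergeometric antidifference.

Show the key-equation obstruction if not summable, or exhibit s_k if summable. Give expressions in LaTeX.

No — key equation has no polynomial f.

Step 1: r(k) = (k + 4)**2/(k + 5)**2.
Gosper form: A/B · C(k+1)/C(k) with A=k**2 + 8*k + 16, B=k**2 + 10*k + 25, C=1.
Set up (k**2 + 8*k + 16)·f(k+1) − (k**2 + 8*k + 16)·f(k) − (1) = 0.
d = 0 from the (2,2,0) case.
f = c0 ⇒ A·f(k+1) − B(k−1)·f(k) − C = -1. The system {-1 = 0} is inconsistent; no antidifference.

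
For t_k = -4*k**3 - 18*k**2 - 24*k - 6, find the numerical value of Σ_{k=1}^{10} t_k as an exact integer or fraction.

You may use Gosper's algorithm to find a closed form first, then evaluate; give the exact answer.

Σ = -20410

r(k) = (2*k**3 + 15*k**2 + 36*k + 26)/(2*k**3 + 9*k**2 + 12*k + 3) after simplifying.
So A=1 and B=1, with C=k**3 + 9*k**2/2 + 6*k + 3/2.
Key eq: (1)·f(k+1) = (1)·f(k) + (k**3 + 9*k**2/2 + 6*k + 3/2).
deg f ≤ 4 (via 0,0,3).
Solve for f: f(k) = k*(k**3 + 4*k**2 + 4*k - 3)/4 (degree 4 ≤ 4).
Get s_k = R·t_k = k*(-k**3 - 4*k**2 - 4*k + 3) with R(k) = B(k−1)f(k)/C(k) = k*(k**3 + 4*k**2 + 4*k - 3)/(2*(2*k**3 + 9*k**2 + 12*k + 3)).
Check: Δs_k = -4*k**3 - 18*k**2 - 24*k - 6. ✓
Σ_(k=1)^(10) t_k = s_(11) − s_(1) = -20416 − (-6) = -20410.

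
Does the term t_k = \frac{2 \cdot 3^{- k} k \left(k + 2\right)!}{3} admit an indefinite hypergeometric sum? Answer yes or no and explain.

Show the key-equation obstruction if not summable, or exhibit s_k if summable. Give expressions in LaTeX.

r(k) = (k + 1)*(k + 3)/(3*k) after simplifying.
Factor: A=k/3 + 1; B=1; C=k.
Set up (k/3 + 1)·f(k+1) − (1)·f(k) − (k) = 0.
deg f ≤ 0 (via 1,0,1).
A polynomial solution: f(k) = 3.
Certificate R = B(k−1)f/C = 3/k gives s_k = 2*factorial(k + 2)/3**k.
Check: Δs_k = 2*k*factorial(k + 2)/(3*3**k). ✓

Yes. s_k = 2 \cdot 3^{- k} \left(k + 2\right)!.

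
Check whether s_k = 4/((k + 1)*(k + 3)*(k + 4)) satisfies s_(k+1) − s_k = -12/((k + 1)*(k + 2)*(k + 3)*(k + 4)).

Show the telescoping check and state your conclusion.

Invalid: residual 32/(k**5 + 15*k**4 + 85*k**3 + 225*k**2 + 274*k + 120) ≠ 0.

s_(k+1) = 4/((k + 2)*(k + 4)*(k + 5))
s_(k+1) − s_k = 4*(-3*k - 7)/(k**5 + 15*k**4 + 85*k**3 + 225*k**2 + 274*k + 120)
(s_(k+1) − s_k) − t_k = 32/(k**5 + 15*k**4 + 85*k**3 + 225*k**2 + 274*k + 120)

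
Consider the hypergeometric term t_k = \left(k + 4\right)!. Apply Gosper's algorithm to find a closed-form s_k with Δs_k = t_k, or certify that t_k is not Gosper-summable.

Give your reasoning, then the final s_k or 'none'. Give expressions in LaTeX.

Step 1: r(k) = k + 5.
Gosper form: A/B · C(k+1)/C(k) with A=k + 5, B=1, C=1.
Solve (k + 5)·f(k+1) − (1)·f(k) = 1.
d = -1 from the (1,0,0) case.
d = -1 < 0 ⇒ no nonzero polynomial f; not summable.

not Gosper-summable; s_k does not exist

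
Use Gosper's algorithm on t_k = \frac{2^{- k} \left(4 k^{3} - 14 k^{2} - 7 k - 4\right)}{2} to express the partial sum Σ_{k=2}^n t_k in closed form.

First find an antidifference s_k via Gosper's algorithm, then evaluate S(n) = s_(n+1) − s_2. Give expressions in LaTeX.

Compute t_(k+1)/t_k: get (4*k**3 - 2*k**2 - 23*k - 21)/(2*(4*k**3 - 14*k**2 - 7*k - 4)).
So A=1/2 and B=1, with C=k**3 - 7*k**2/2 - 7*k/4 - 1.
Need (1/2)·f(k+1) − (1)·f(k) = k**3 - 7*k**2/2 - 7*k/4 - 1.
deg f ≤ 3 (via 0,0,3).
Match coefficients ⇒ f(k) = -(4*k**3 - 2*k**2 + k - 1)/2.
Then R = B(k−1)f/C = -2*(4*k**3 - 2*k**2 + k - 1)/((k - 4)*(4*k**2 + 2*k + 1)), so s_k = R(k)·t_k = (-4*k**3 + 2*k**2 - k + 1)/2**k.
Check: Δs_k = (4*k**3 - 14*k**2 - 7*k - 4)/(2*2**k). ✓
Σ_(k=2)^n t_k = s_(n+1) − s_(2) = (2**(-n - 1)*(-4*n**3 - 10*n**2 - 9*n - 2)) − (-25/4), i.e. 2**(-n - 2)*(25*2**n - 8*n**3 - 20*n**2 - 18*n - 4).

S(n) = 2^{- n - 2} \left(25 \cdot 2^{n} - 8 n^{3} - 20 n^{2} - 18 n - 4\right)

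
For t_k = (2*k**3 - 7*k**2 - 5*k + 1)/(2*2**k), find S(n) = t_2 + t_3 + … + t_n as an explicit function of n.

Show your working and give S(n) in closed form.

Step 1: r(k) = (2*k**3 - k**2 - 13*k - 9)/(2*(2*k**3 - 7*k**2 - 5*k + 1)).
Normal form (A,B,C) = (1/2, 1, k**3 - 7*k**2/2 - 5*k/2 + 1/2).
Key eq: (1/2)·f(k+1) = (1)·f(k) + (k**3 - 7*k**2/2 - 5*k/2 + 1/2).
From deg A=0, deg B=0, deg C=3: d=3.
Solving with deg f ≤ 3: f(k) = -2*k**3 + k**2 + k - 1.
Certificate R = B(k−1)f/C = -2*(2*k**3 - k**2 - k + 1)/(2*k**3 - 7*k**2 - 5*k + 1) gives s_k = (-2*k**3 + k**2 + k - 1)/2**k.
Δs = (2*k**3 - 7*k**2 - 5*k + 1)/(2*2**k), as required.
Σ_(k=2)^n t_k = s_(n+1) − s_(2) = (2**(-n - 1)*(-2*n**3 - 5*n**2 - 3*n - 1)) − (-11/4), i.e. 2**(-n - 2)*(11*2**n - 4*n**3 - 10*n**2 - 6*n - 2).

S(n) = 2**(-n - 2)*(11*2**n - 4*n**3 - 10*n**2 - 6*n - 2)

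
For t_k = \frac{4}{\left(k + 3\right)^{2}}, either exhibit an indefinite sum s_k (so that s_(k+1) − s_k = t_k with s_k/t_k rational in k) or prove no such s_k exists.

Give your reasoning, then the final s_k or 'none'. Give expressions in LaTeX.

no hypergeometric antidifference exists

r(k) = (k + 3)**2/(k + 4)**2 after simplifying.
Gosper form: A/B · C(k+1)/C(k) with A=k**2 + 6*k + 9, B=k**2 + 8*k + 16, C=1.
Key eq: (k**2 + 6*k + 9)·f(k+1) = (k**2 + 6*k + 9)·f(k) + (1).
From deg A=2, deg B=2, deg C=0: d=0.
Put f(k) = c0: A·f(k+1) − B(k−1)·f(k) − C = -1; need -1 = 0 — inconsistent ⇒ no f, not summable.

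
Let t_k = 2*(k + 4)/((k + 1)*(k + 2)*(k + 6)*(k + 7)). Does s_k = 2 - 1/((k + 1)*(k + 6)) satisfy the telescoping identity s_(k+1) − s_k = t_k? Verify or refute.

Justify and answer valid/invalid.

s_(k+1) = 2 - 1/((k + 2)*(k + 7))
s_(k+1) − s_k = 2*(k + 4)/(k**4 + 16*k**3 + 83*k**2 + 152*k + 84)
(s_(k+1) − s_k) − t_k = 0

valid; difference matches t_k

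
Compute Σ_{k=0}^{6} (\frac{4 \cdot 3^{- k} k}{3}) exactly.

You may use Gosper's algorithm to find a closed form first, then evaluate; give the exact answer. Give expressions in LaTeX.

Σ = 724/729

Compute t_(k+1)/t_k: get (k + 1)/(3*k).
A = 1/3, B = 1, C = k.
Solve (1/3)·f(k+1) − (1)·f(k) = k.
From deg A=0, deg B=0, deg C=1: d=1.
A polynomial solution: f(k) = -3*(2*k + 1)/4.
R(k) = B(k−1)·f(k)/C(k) = -3*(2*k + 1)/(4*k); s_k = R·t_k = (-2*k - 1)/3**k.
Verify: 4*k/(3*3**k) matches t_k.
Evaluate s at k=7 and k=0: -5/729 and -1; difference 724/729.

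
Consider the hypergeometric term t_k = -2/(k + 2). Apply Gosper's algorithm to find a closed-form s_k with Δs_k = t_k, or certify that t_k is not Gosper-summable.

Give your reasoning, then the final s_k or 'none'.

Step 1: r(k) = (k + 2)/(k + 3).
Normal form (A,B,C) = (k + 2, k + 3, 1).
Solve (k + 2)·f(k+1) − (k + 2)·f(k) = 1.
Bound: deg f ≤ 0.
f = c0 ⇒ A·f(k+1) − B(k−1)·f(k) − C = -1. The system {-1 = 0} is inconsistent; no antidifference.

not Gosper-summable; s_k does not exist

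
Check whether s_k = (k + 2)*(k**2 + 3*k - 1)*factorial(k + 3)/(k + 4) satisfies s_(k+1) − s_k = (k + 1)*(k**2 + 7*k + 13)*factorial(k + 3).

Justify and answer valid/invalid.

s_(k+1) = (k + 3)*(k**2 + 5*k + 3)*factorial(k + 4)/(k + 5)
s_(k+1) − s_k = (k**2 + 6*k + 11)*(k**3 + 9*k**2 + 23*k + 14)*factorial(k + 3)/((k + 4)*(k + 5))
(s_(k+1) − s_k) − t_k = -2*(k**4 + 12*k**3 + 51*k**2 + 90*k + 53)*factorial(k + 3)/((k + 4)*(k + 5))

Invalid: residual -2*(k**4 + 12*k**3 + 51*k**2 + 90*k + 53)*factorial(k + 3)/((k + 4)*(k + 5)) ≠ 0.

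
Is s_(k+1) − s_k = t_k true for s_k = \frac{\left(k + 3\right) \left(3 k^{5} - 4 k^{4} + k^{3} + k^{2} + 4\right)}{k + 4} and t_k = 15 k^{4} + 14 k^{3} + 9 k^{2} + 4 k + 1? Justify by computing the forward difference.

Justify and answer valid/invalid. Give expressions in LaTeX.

Invalid: residual \frac{k \left(- 12 k^{4} - 78 k^{3} - 64 k^{2} - 39 k - 17\right)}{k^{2} + 9 k + 20} ≠ 0.

s_(k+1) = (k + 4)*(3*(k + 1)**5 - 4*(k + 1)**4 + (k + 1)**3 + (k + 1)**2 + 4)/(k + 5)
s_(k+1) − s_k = (15*k**6 + 137*k**5 + 357*k**4 + 301*k**3 + 178*k**2 + 72*k + 20)/(k**2 + 9*k + 20)
(s_(k+1) − s_k) − t_k = k*(-12*k**4 - 78*k**3 - 64*k**2 - 39*k - 17)/(k**2 + 9*k + 20)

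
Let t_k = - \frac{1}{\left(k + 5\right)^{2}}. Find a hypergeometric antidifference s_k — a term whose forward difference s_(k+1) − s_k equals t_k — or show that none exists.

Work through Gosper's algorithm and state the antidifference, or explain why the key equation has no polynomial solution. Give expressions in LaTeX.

no hypergeometric antidifference exists

r(k) = (k + 5)**2/(k + 6)**2 after simplifying.
A = k**2 + 10*k + 25, B = k**2 + 12*k + 36, C = 1.
Key eq: (k**2 + 10*k + 25)·f(k+1) = (k**2 + 10*k + 25)·f(k) + (1).
Bound: deg f ≤ 0.
f = c0 ⇒ A·f(k+1) − B(k−1)·f(k) − C = -1. The system {-1 = 0} is inconsistent; no antidifference.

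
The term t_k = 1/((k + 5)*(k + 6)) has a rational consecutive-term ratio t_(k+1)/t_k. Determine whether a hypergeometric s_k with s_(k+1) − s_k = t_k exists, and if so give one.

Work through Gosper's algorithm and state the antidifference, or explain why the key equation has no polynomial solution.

Compute t_(k+1)/t_k: get (k + 5)/(k + 7).
So A=k + 5 and B=k + 7, with C=1.
Need (k + 5)·f(k+1) − (k + 6)·f(k) = 1.
d = 1 from the (1,1,0) case.
A polynomial solution: f(k) = k/5.
Get s_k = R·t_k = k/(5*(k + 5)) with R(k) = B(k−1)f(k)/C(k) = k*(k + 6)/5.
Verify: 1/(k**2 + 11*k + 30) matches t_k.

s_k = k/(5*(k + 5))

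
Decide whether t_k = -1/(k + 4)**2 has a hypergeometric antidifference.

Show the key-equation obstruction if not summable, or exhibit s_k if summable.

Step 1: r(k) = (k + 4)**2/(k + 5)**2.
Take A(k)=k**2 + 8*k + 16, B(k)=k**2 + 10*k + 25, C(k)=1.
Key eq: (k**2 + 8*k + 16)·f(k+1) = (k**2 + 8*k + 16)·f(k) + (1).
Bound: deg f ≤ 0.
Generic f = c0 gives residual -1; -1 = 0 cannot hold, so t_k is not Gosper-summable.

No; the coefficient equations for f are inconsistent.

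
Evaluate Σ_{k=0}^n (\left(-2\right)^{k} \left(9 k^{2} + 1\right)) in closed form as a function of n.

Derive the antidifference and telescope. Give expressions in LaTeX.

r(k) = 2*(-9*(k + 1)**2 - 1)/(9*k**2 + 1) after simplifying.
Take A(k)=-2, B(k)=1, C(k)=k**2 + 1/9.
f must satisfy (-2)·f(k+1) − (1)·f(k) = k**2 + 1/9.
Bound: deg f ≤ 2.
Coefficient equations give f(k) = -(k - 1)*(3*k - 1)/9.
So s_k = (B(k−1)f/C)·t_k = (-(k - 1)*(3*k - 1)/(9*k**2 + 1))·t_k = (-2)**k*(-3*k**2 + 4*k - 1).
Check: Δs_k = (-2)**k*(9*k**2 + 1). ✓
Telescope: S(n) = s_(n+1) − s_(0) = 2*(-2)**n*n*(3*n + 2) − (-1) = 6*(-2)**n*n**2 + 4*(-2)**n*n + 1.

S(n) = 6 \left(-2\right)^{n} n^{2} + 4 \left(-2\right)^{n} n + 1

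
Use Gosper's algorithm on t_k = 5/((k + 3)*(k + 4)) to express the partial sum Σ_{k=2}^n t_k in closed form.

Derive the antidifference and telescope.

S(n) = (n - 1)/(n + 4)

t_(k+1)/t_k = (k + 3)/(k + 5).
Gosper form: A/B · C(k+1)/C(k) with A=k + 3, B=k + 5, C=1.
Solve (k + 3)·f(k+1) − (k + 4)·f(k) = 1.
Degrees (1,1,0) ⇒ d ≤ 1.
Solve for f: f(k) = k/3 (degree 1 ≤ 1).
R(k) = B(k−1)·f(k)/C(k) = k*(k + 4)/3; s_k = R·t_k = 5*k/(3*(k + 3)).
s_(k+1) − s_k = 5/(k**2 + 7*k + 12) = t_k.
Telescope: S(n) = s_(n+1) − s_(2) = 5*(n + 1)/(3*(n + 4)) − (2/3) = (n - 1)/(n + 4).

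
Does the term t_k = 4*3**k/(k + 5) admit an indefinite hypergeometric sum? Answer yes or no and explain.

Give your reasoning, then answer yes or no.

No — t_k has no hypergeometric antidifference.

t_(k+1)/t_k = 3*(k + 5)/(k + 6).
Factor: A=3*k + 15; B=k + 6; C=1.
f must satisfy (3*k + 15)·f(k+1) − (k + 5)·f(k) = 1.
Bound: deg f ≤ -1.
d = -1 < 0 ⇒ no nonzero polynomial f; not summable.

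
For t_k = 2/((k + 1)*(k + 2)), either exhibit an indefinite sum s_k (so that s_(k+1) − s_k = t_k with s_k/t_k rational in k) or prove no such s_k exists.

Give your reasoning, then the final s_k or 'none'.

s_k = 2*k/(k + 1)

Step 1: r(k) = (k + 1)/(k + 3).
Normal form (A,B,C) = (k + 1, k + 3, 1).
Set up (k + 1)·f(k+1) − (k + 2)·f(k) − (1) = 0.
d = 1 from the (1,1,0) case.
A polynomial solution: f(k) = k.
Get s_k = R·t_k = 2*k/(k + 1) with R(k) = B(k−1)f(k)/C(k) = k*(k + 2).
Δs = 2/(k**2 + 3*k + 2), as required.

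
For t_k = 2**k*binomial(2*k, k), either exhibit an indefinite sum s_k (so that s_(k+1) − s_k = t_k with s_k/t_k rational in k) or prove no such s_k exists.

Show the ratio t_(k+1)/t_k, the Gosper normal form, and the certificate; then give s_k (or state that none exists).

not Gosper-summable; s_k does not exist

Step 1: r(k) = 4*(2*k + 1)/(k + 1).
Take A(k)=8*k + 4, B(k)=k + 1, C(k)=1.
Key eq: (8*k + 4)·f(k+1) = (k)·f(k) + (1).
From deg A=1, deg B=1, deg C=0: d=-1.
d = -1 < 0 ⇒ no nonzero polynomial f; not summable.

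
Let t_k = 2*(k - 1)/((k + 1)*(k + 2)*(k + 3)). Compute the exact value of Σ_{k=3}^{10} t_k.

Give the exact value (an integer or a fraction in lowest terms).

The ratio is k*(k + 1)/((k - 1)*(k + 4)).
So A=k + 1 and B=k + 4, with C=k - 1.
f must satisfy (k + 1)·f(k+1) − (k + 3)·f(k) = k - 1.
deg f ≤ 2 (via 1,1,1).
Coefficient equations give f(k) = -k.
Get s_k = R·t_k = -2*k/((k + 1)*(k + 2)) with R(k) = B(k−1)f(k)/C(k) = -k*(k + 3)/(k - 1).
Check: Δs_k = 2*(k - 1)/(k**3 + 6*k**2 + 11*k + 6). ✓
Telescoping: Σ = s_(11) − s_(3) = -11/78 − (-3/10) = 31/195.

Σ = 31/195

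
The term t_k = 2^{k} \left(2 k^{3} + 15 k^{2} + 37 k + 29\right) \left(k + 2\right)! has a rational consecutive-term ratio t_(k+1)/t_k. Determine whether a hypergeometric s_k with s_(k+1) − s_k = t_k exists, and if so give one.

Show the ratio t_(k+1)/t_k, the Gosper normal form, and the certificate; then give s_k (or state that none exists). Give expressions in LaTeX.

r(k) = 2*(2*k**4 + 27*k**3 + 136*k**2 + 302*k + 249)/(2*k**3 + 15*k**2 + 37*k + 29) after simplifying.
Take A(k)=2*k + 6, B(k)=1, C(k)=k**3 + 15*k**2/2 + 37*k/2 + 29/2.
Key eq: (2*k + 6)·f(k+1) = (1)·f(k) + (k**3 + 15*k**2/2 + 37*k/2 + 29/2).
From deg A=1, deg B=0, deg C=3: d=2.
Solve for f: f(k) = (k**2 + 3*k + 1)/2 (degree 2 ≤ 2).
Get s_k = R·t_k = 2**k*(k**2 + 3*k + 1)*factorial(k + 2) with R(k) = B(k−1)f(k)/C(k) = (k**2 + 3*k + 1)/(2*k**3 + 15*k**2 + 37*k + 29).
s_(k+1) − s_k = 2**k*(2*k**3 + 15*k**2 + 37*k + 29)*factorial(k + 2) = t_k.

s_k = 2^{k} \left(k^{2} + 3 k + 1\right) \left(k + 2\right)!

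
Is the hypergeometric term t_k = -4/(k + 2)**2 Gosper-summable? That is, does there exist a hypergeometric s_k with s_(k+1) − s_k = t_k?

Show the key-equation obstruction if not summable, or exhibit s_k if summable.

t_(k+1)/t_k = (k + 2)**2/(k + 3)**2.
Factor: A=k**2 + 4*k + 4; B=k**2 + 6*k + 9; C=1.
Need (k**2 + 4*k + 4)·f(k+1) − (k**2 + 4*k + 4)·f(k) = 1.
d = 0 from the (2,2,0) case.
Put f(k) = c0: A·f(k+1) − B(k−1)·f(k) − C = -1; need -1 = 0 — inconsistent ⇒ no f, not summable.

No — key equation has no polynomial f.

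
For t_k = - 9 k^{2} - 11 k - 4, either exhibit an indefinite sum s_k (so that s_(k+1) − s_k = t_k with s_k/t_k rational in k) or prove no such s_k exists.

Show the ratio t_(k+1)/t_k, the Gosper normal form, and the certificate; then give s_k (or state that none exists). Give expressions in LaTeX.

s_k = k^{2} \left(- 3 k - 1\right)

Step 1: r(k) = (9*k**2 + 29*k + 24)/(9*k**2 + 11*k + 4).
Factor: A=1; B=1; C=k**2 + 11*k/9 + 4/9.
Solve (1)·f(k+1) − (1)·f(k) = k**2 + 11*k/9 + 4/9.
Bound: deg f ≤ 3.
A polynomial solution: f(k) = k**2*(3*k + 1)/9.
Then R = B(k−1)f/C = k**2*(3*k + 1)/(9*k**2 + 11*k + 4), so s_k = R(k)·t_k = k**2*(-3*k - 1).
s_(k+1) − s_k = -9*k**2 - 11*k - 4 = t_k.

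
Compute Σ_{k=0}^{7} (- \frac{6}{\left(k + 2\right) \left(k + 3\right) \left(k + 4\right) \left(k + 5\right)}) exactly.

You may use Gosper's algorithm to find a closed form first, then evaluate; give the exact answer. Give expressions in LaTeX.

Σ = -9/110

Ratio r(k) = (k + 2)/(k + 6).
Take A(k)=k + 2, B(k)=k + 6, C(k)=1.
Solve (k + 2)·f(k+1) − (k + 5)·f(k) = 1.
d = 3 from the (1,1,0) case.
Solving with deg f ≤ 3: f(k) = k*(k**2 + 9*k + 26)/72.
So s_k = (B(k−1)f/C)·t_k = (k*(k + 5)*(k**2 + 9*k + 26)/72)·t_k = k*(-k**2 - 9*k - 26)/(12*(k + 2)*(k + 3)*(k + 4)).
Δs = -6/(k**4 + 14*k**3 + 71*k**2 + 154*k + 120), as required.
Σ_(k=0)^(7) t_k = s_(8) − s_(0) = -9/110 − (0) = -9/110.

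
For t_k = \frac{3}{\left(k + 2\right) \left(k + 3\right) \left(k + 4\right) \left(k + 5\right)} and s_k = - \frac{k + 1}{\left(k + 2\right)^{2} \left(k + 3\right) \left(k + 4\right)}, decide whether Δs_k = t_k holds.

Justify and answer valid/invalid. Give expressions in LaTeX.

s_(k+1) = (-k - 2)/((k + 3)**2*(k + 4)*(k + 5))
s_(k+1) − s_k = ((k + 1)*(k + 3)*(k + 5) - (k + 2)**3)/((k + 2)**2*(k + 3)**2*(k + 4)*(k + 5))
(s_(k+1) − s_k) − t_k = (-4*k - 11)/(k**6 + 19*k**5 + 147*k**4 + 593*k**3 + 1316*k**2 + 1524*k + 720)

Invalid: residual \frac{- 4 k - 11}{k^{6} + 19 k^{5} + 147 k^{4} + 593 k^{3} + 1316 k^{2} + 1524 k + 720} ≠ 0.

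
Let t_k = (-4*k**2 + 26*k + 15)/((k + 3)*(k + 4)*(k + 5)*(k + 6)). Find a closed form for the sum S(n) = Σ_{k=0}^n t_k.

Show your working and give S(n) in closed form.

S(n) = (4*n**2 + 9*n + 5)/(n**3 + 15*n**2 + 74*n + 120)

Step 1: r(k) = (k + 3)*(26*k - 4*(k + 1)**2 + 41)/((k + 7)*(-4*k**2 + 26*k + 15)).
Factor: A=k + 3; B=k + 7; C=k**2 - 13*k/2 - 15/4.
Set up (k + 3)·f(k+1) − (k + 6)·f(k) − (k**2 - 13*k/2 - 15/4) = 0.
Bound: deg f ≤ 3.
Coefficient equations give f(k) = -k*(4*k + 1)/4.
So s_k = (B(k−1)f/C)·t_k = (-k*(k + 6)*(4*k + 1)/(4*k**2 - 26*k - 15))·t_k = k*(4*k + 1)/((k + 3)*(k + 4)*(k + 5)).
Δs = (-4*k**2 + 26*k + 15)/(k**4 + 18*k**3 + 119*k**2 + 342*k + 360), as required.
Σ_(k=0)^n t_k = s_(n+1) − s_(0) = ((4*n**2 + 9*n + 5)/(n**3 + 15*n**2 + 74*n + 120)) − (0), i.e. (4*n**2 + 9*n + 5)/(n**3 + 15*n**2 + 74*n + 120).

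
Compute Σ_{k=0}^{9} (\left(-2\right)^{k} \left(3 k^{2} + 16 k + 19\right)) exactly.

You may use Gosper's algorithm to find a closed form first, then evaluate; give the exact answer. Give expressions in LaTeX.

Σ = -146429

The ratio is 2*(-3*k**2 - 22*k - 38)/(3*k**2 + 16*k + 19).
Factor: A=-2; B=1; C=k**2 + 16*k/3 + 19/3.
Need (-2)·f(k+1) − (1)·f(k) = k**2 + 16*k/3 + 19/3.
deg f ≤ 2 (via 0,0,2).
Solving with deg f ≤ 2: f(k) = -(k + 1)*(k + 3)/3.
R(k) = B(k−1)·f(k)/C(k) = -(k + 1)*(k + 3)/(3*k**2 + 16*k + 19); s_k = R·t_k = (-2)**k*(-k**2 - 4*k - 3).
Δs = (-2)**k*(3*k**2 + 16*k + 19), as required.
Sum = s_(10) − s_(0); s_(10) = -146432, s_(0) = -3 ⇒ -146429.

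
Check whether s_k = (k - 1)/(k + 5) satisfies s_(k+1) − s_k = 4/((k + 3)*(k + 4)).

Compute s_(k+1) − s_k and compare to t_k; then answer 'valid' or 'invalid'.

Invalid: residual 2*(k**2 - k - 24)/(k**4 + 18*k**3 + 119*k**2 + 342*k + 360) ≠ 0.

s_(k+1) = k/(k + 6)
s_(k+1) − s_k = 6/(k**2 + 11*k + 30)
(s_(k+1) − s_k) − t_k = 2*(k**2 - k - 24)/(k**4 + 18*k**3 + 119*k**2 + 342*k + 360)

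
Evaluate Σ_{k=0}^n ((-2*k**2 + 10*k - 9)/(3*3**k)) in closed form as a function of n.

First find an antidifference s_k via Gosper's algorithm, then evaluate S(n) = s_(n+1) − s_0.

The ratio is (2*k**2 - 6*k + 1)/(3*(2*k**2 - 10*k + 9)).
Factor: A=1/3; B=1; C=k**2 - 5*k + 9/2.
f must satisfy (1/3)·f(k+1) − (1)·f(k) = k**2 - 5*k + 9/2.
Bound: deg f ≤ 2.
Match coefficients ⇒ f(k) = -3*(k - 3)*(k - 1)/2.
Certificate R = B(k−1)f/C = -3*(k - 3)*(k - 1)/(2*k**2 - 10*k + 9) gives s_k = (k**2 - 4*k + 3)/3**k.
Verify: (-2*k**2 + 10*k - 9)/(3*3**k) matches t_k.
Σ_(k=0)^n t_k = s_(n+1) − s_(0) = (3**(-n - 1)*n*(n - 2)) − (3), i.e. 3**(-n - 1)*(-3**(n + 2) + n**2 - 2*n).

S(n) = 3**(-n - 1)*(-3**(n + 2) + n**2 - 2*n)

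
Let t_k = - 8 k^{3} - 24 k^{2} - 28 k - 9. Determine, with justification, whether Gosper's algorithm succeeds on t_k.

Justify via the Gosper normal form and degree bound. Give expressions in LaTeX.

Ratio r(k) = (8*k**3 + 48*k**2 + 100*k + 69)/(8*k**3 + 24*k**2 + 28*k + 9).
Gosper form: A/B · C(k+1)/C(k) with A=1, B=1, C=k**3 + 3*k**2 + 7*k/2 + 9/8.
Need (1)·f(k+1) − (1)·f(k) = k**3 + 3*k**2 + 7*k/2 + 9/8.
deg f ≤ 4 (via 0,0,3).
Solve for f: f(k) = k*(2*k**3 + 4*k**2 + 4*k - 1)/8 (degree 4 ≤ 4).
Certificate R = B(k−1)f/C = k*(2*k**3 + 4*k**2 + 4*k - 1)/((2*k + 1)*(4*k**2 + 10*k + 9)) gives s_k = k*(-2*k**3 - 4*k**2 - 4*k + 1).
Verify: -8*k**3 - 24*k**2 - 28*k - 9 matches t_k.

Yes. s_k = k \left(- 2 k^{3} - 4 k^{2} - 4 k + 1\right).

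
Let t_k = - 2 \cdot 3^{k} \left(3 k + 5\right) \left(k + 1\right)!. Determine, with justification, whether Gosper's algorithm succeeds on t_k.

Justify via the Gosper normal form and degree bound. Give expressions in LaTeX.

Yes. s_k = - 2 \cdot 3^{k} \left(k + 1\right)!.

t_(k+1)/t_k = 3*(k + 2)*(3*k + 8)/(3*k + 5).
A = 3*k + 6, B = 1, C = k + 5/3.
f must satisfy (3*k + 6)·f(k+1) − (1)·f(k) = k + 5/3.
Bound: deg f ≤ 0.
Coefficient equations give f(k) = 1/3.
R(k) = B(k−1)·f(k)/C(k) = 1/(3*k + 5); s_k = R·t_k = -2*3**k*factorial(k + 1).
Check: Δs_k = -2*3**k*(3*k + 5)*factorial(k + 1). ✓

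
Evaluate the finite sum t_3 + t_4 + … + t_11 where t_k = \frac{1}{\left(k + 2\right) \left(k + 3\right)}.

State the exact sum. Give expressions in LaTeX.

Step 1: r(k) = (k + 2)/(k + 4).
A = k + 2, B = k + 4, C = 1.
f must satisfy (k + 2)·f(k+1) − (k + 3)·f(k) = 1.
deg f ≤ 1 (via 1,1,0).
Coefficient equations give f(k) = k/2.
Get s_k = R·t_k = k/(2*(k + 2)) with R(k) = B(k−1)f(k)/C(k) = k*(k + 3)/2.
Check: Δs_k = 1/(k**2 + 5*k + 6). ✓
Telescoping: Σ = s_(12) − s_(3) = 3/7 − (3/10) = 9/70.

Σ = 9/70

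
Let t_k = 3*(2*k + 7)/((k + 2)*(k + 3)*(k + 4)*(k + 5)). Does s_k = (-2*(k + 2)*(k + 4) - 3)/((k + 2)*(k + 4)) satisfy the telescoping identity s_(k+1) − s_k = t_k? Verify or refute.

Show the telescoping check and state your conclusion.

s_(k+1) = (-2*(k + 3)*(k + 5) - 3)/((k + 3)*(k + 5))
s_(k+1) − s_k = 3*(2*k + 7)/(k**4 + 14*k**3 + 71*k**2 + 154*k + 120)
(s_(k+1) − s_k) − t_k = 0

valid (s_(k+1) − s_k reduces to t_k)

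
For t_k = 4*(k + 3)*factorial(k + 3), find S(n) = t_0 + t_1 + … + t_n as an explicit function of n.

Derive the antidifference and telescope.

Ratio r(k) = (k + 4)**2/(k + 3).
Gosper form: A/B · C(k+1)/C(k) with A=k + 4, B=1, C=k + 3.
Need (k + 4)·f(k+1) − (1)·f(k) = k + 3.
deg f ≤ 0 (via 1,0,1).
Solve for f: f(k) = 1 (degree 0 ≤ 0).
Certificate R = B(k−1)f/C = 1/(k + 3) gives s_k = 4*factorial(k + 3).
Check: Δs_k = 4*(k + 3)*factorial(k + 3). ✓
s_(n+1) = 4*factorial(n + 4) and s_(0) = 24, so S(n) = 4*factorial(n + 4) - 24.

S(n) = 4*factorial(n + 4) - 24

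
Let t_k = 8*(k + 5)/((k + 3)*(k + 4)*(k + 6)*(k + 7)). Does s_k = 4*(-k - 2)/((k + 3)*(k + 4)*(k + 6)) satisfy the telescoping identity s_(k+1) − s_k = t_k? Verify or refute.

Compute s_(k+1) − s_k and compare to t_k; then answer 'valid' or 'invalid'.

s_(k+1) = 4*(-k - 3)/((k + 4)*(k + 5)*(k + 7))
s_(k+1) − s_k = 8*(k**2 + 7*k + 8)/(k**5 + 25*k**4 + 245*k**3 + 1175*k**2 + 2754*k + 2520)
(s_(k+1) − s_k) − t_k = 8*(-3*k - 17)/(k**5 + 25*k**4 + 245*k**3 + 1175*k**2 + 2754*k + 2520)

Invalid: residual 8*(-3*k - 17)/(k**5 + 25*k**4 + 245*k**3 + 1175*k**2 + 2754*k + 2520) ≠ 0.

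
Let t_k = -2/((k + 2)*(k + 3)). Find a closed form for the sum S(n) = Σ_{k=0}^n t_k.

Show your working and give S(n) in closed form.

S(n) = (-n - 1)/(n + 3)

r(k) = (k + 2)/(k + 4) after simplifying.
A = k + 2, B = k + 4, C = 1.
Key eq: (k + 2)·f(k+1) = (k + 3)·f(k) + (1).
Bound: deg f ≤ 1.
Match coefficients ⇒ f(k) = k/2.
Get s_k = R·t_k = -k/(k + 2) with R(k) = B(k−1)f(k)/C(k) = k*(k + 3)/2.
Check: Δs_k = -2/(k**2 + 5*k + 6). ✓
Telescope: S(n) = s_(n+1) − s_(0) = (-n - 1)/(n + 3) − (0) = (-n - 1)/(n + 3).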